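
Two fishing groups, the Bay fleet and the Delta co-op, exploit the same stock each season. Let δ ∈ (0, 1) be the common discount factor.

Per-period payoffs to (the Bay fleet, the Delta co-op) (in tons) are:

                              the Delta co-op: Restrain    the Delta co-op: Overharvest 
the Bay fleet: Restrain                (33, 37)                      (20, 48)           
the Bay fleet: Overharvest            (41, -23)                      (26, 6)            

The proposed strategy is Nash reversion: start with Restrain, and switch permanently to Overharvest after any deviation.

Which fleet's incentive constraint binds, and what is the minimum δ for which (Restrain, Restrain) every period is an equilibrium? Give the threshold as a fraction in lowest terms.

the Bay fleet: cooperation gives 33 each period; deviation gives 41 once then 26 forever.
  33/(1−δ) ≥ 41 + 26δ/(1−δ) ⇒ δ ≥ 8/15.
the Delta co-op: cooperation gives 37 each period; deviation gives 48 once then 6 forever.
  δ ≥ 11/42.
Both must hold, so the binding constraint is the Bay fleet's: δ ≥ 8/15.

the Bay fleet; δ ≥ 8/15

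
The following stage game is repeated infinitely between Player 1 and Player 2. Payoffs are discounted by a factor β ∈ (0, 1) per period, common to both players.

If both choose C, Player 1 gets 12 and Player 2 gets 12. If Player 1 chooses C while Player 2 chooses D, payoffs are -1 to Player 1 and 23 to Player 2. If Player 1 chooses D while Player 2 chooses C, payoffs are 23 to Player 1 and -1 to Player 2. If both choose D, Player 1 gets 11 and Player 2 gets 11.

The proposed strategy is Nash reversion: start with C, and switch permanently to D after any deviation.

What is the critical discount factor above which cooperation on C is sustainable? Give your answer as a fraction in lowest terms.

Cooperation forever yields 12 each period: 12/(1−β).
Deviating yields 23 once, then 11 forever: 23 + 11β/(1−β).
No profitable deviation requires 12/(1−β) ≥ 23 + 11β/(1−β).
Multiplying by (1−β): 12 ≥ 23(1−β) + 11β = 23 − 12β.
So 12β ≥ 11, i.e. β ≥ 11/12.

11/12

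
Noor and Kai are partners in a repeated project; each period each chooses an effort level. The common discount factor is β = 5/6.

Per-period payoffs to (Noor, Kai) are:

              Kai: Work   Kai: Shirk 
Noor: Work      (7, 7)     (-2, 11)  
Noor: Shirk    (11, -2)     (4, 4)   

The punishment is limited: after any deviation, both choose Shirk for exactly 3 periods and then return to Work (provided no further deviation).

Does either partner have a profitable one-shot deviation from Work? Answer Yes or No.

IC: β+…+β^3 ≥ (11−7)/(7−4) = 4/3.
At β = 5/6: partial sum = 2.1065 ≥ 1.3333. Cooperation sustainable.

No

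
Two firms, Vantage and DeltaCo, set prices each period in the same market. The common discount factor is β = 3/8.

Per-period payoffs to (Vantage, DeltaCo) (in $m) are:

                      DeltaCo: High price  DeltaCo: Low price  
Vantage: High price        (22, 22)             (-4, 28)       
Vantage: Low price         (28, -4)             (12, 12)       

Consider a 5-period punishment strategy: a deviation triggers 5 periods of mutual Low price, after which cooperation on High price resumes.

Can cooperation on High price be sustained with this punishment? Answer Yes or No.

No

IC: β+…+β^5 ≥ (28−22)/(22−12) = 3/5.
At β = 3/8: partial sum = 0.5956 < 0.6000. Cooperation not sustainable.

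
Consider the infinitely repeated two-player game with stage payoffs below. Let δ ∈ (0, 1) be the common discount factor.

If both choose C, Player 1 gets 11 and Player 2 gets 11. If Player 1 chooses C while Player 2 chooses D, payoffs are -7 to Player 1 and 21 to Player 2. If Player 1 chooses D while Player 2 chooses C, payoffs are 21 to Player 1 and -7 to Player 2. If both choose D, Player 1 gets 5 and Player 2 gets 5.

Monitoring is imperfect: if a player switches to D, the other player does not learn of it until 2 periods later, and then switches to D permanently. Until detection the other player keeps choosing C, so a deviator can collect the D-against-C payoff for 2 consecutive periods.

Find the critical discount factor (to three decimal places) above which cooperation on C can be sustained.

Deviating for the 2 undetected periods gains 21−11 = 10 per period over cooperation, then loses 11−5 = 6 per period forever once punishment starts.
Gain: 10(1 + δ + … + δ^1); loss: 6·δ^2/(1−δ).
No profitable deviation ⇔ 10(1−δ^2) ≤ 6·δ^2, i.e. δ^2 ≥ 10/(10+6) = 5/8.
Hence δ ≥ (5/8)^(1/2) ≈ 0.791.

0.791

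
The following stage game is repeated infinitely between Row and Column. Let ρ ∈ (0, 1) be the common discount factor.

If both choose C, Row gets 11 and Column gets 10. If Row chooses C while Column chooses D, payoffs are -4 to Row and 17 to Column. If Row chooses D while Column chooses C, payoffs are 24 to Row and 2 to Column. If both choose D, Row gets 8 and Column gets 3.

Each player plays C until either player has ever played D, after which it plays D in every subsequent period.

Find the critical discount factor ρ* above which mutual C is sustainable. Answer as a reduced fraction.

13/16

For Row: deviation gain 24−11 = 13, per-period punishment loss 11−8 = 3. IC gives ρ ≥ 13/16.
For Column: gain 7, loss 7 per period, so ρ ≥ 7/14 = 1/2.
The tighter constraint is Row's, so cooperation needs ρ ≥ 13/16.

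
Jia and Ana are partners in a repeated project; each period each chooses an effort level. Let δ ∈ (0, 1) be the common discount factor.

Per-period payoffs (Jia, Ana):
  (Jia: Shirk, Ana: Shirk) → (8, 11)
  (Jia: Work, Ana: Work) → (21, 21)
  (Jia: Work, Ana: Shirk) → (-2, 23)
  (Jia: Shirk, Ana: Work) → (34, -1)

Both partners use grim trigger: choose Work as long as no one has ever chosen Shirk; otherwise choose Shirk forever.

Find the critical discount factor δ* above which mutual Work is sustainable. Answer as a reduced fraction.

1/2

Jia: cooperation gives 21 each period; deviation gives 34 once then 8 forever.
  21/(1−δ) ≥ 34 + 8δ/(1−δ) ⇒ δ ≥ 13/26 = 1/2.
Ana: cooperation gives 21 each period; deviation gives 23 once then 11 forever.
  δ ≥ 2/12 = 1/6.
Both must hold, so the binding constraint is Jia's: δ ≥ 1/2.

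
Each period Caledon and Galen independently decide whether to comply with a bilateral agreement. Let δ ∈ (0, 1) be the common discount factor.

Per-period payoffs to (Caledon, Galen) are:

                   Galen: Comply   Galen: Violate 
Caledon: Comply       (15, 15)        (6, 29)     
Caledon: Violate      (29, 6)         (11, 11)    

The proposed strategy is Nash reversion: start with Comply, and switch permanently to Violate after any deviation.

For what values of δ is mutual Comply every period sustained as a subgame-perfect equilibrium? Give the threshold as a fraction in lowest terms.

15/(1−δ) ≥ 29 + 11δ/(1−δ)
15 ≥ 29 − 18δ
δ ≥ 14/18 = 7/9.

7/9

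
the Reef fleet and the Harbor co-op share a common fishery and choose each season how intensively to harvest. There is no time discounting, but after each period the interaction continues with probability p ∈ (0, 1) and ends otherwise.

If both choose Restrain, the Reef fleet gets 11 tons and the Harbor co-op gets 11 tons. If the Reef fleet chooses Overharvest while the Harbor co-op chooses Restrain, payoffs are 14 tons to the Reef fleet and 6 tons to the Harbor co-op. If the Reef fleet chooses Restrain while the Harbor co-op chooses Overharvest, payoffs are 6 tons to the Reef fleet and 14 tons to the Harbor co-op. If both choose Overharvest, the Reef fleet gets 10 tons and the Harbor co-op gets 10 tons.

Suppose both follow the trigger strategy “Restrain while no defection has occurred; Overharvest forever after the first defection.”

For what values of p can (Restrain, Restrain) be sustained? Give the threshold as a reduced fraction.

With no time discounting, the continuation probability p plays the role of the discount factor.
Grim-trigger IC: 11/(1−p) ≥ 14 + 10p/(1−p) ⇒ p ≥ (14−11)/(14−10) = 3/4.

3/4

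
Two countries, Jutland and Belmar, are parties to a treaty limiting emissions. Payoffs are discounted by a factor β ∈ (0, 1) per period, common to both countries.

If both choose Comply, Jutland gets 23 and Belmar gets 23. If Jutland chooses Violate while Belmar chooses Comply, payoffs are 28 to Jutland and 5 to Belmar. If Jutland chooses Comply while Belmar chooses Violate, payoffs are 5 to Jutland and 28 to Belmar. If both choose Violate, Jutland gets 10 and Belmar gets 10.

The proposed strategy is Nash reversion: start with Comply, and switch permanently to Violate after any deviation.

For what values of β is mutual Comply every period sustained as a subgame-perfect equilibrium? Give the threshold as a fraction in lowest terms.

One-period gain from deviating is 28 − 23 = 5. The loss is 23 − 10 = 13 in every subsequent period, with present value 13·β/(1−β).
Deviation is unprofitable when 13·β/(1−β) ≥ 5, i.e. β/(1−β) ≥ 5/13.
Equivalently β ≥ 5/(5+13) = 5/18.

5/18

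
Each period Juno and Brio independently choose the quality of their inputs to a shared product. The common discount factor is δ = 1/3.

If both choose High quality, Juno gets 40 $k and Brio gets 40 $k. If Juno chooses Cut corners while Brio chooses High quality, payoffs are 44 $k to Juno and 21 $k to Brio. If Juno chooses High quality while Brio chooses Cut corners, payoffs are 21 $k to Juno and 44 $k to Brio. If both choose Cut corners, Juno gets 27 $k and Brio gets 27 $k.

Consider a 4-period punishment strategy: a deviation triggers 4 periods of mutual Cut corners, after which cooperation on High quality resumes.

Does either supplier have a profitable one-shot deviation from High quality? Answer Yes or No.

No

A one-shot deviation gives 44 now, then 27 for 4 periods, then back to 40.
Gain from deviating: (44−40) today; loss: (40−27) in each of the next 4 periods.
No-deviation condition: (40−27)(δ+…+δ^4) ≥ 44−40, i.e. δ+…+δ^4 ≥ 4/13.
At δ = 1/3: δ+…+δ^4 = 0.4938 ≥ 0.3077.
So cooperation is sustainable.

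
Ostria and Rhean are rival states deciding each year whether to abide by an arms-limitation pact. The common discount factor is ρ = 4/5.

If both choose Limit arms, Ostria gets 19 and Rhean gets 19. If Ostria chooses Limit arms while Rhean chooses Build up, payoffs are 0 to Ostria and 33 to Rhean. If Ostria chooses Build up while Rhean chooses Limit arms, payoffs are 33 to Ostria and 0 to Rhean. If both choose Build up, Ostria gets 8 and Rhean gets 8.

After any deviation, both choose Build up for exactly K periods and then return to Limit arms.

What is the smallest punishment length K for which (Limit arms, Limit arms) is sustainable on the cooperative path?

2

Need Σ_{k=1}^{K} ρ^k ≥ (33−19)/(19−8) = 1.2727 at ρ = 4/5.
At K = 1 the sum is 0.8000 < 1.2727; at K = 2 it is 1.4400 ≥ 1.2727.
So the minimum punishment length is K = 2.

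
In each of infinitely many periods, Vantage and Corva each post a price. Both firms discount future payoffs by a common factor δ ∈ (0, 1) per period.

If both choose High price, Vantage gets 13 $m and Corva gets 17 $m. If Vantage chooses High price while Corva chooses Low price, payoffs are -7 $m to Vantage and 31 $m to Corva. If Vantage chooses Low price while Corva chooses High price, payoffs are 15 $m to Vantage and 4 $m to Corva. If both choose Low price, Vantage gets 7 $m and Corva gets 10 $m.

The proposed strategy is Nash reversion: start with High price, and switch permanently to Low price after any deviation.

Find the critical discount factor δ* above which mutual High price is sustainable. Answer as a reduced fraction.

Vantage's threshold: (15−13)/(15−7) = 1/4.
Corva's threshold: (31−17)/(31−10) = 2/3.
1/4 < 2/3, so Corva binds and δ* = 2/3.

2/3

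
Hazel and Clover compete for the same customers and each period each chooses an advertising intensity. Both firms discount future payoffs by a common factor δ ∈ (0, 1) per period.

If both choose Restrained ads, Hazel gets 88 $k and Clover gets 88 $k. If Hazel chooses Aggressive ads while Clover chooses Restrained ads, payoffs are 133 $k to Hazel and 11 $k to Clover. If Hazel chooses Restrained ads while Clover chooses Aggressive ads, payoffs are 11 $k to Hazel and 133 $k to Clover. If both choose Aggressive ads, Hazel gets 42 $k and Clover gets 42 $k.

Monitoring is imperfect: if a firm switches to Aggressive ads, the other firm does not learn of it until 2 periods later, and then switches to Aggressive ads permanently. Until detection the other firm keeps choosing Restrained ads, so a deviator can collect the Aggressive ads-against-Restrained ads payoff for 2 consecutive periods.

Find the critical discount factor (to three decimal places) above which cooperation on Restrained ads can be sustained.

0.703

Deviating for the 2 undetected periods gains 133−88 = 45 per period over cooperation, then loses 88−42 = 46 per period forever once punishment starts.
Gain: 45(1 + δ + … + δ^1); loss: 46·δ^2/(1−δ).
No profitable deviation ⇔ 45(1−δ^2) ≤ 46·δ^2, i.e. δ^2 ≥ 45/(45+46) = 45/91.
Hence δ ≥ (45/91)^(1/2) ≈ 0.703.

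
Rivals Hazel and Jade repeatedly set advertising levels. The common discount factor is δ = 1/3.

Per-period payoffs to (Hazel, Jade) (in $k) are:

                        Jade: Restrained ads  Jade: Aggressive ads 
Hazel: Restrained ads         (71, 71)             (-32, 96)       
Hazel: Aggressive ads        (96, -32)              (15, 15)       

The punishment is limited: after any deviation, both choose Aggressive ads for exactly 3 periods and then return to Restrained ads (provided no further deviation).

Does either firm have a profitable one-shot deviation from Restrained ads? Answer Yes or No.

No

IC: δ+…+δ^3 ≥ (96−71)/(71−15) = 25/56.
At δ = 1/3: partial sum = 0.4815 ≥ 0.4464. Cooperation sustainable.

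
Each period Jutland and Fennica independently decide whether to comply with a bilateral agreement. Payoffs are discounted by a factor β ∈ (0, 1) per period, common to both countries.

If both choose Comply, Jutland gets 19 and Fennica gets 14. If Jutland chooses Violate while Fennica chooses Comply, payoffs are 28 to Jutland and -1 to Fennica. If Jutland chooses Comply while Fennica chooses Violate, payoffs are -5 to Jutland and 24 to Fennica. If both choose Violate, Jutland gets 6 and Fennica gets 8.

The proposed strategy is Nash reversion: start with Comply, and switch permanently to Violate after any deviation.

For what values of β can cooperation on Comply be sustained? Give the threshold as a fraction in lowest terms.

5/8

Jutland's threshold: (28−19)/(28−6) = 9/22.
Fennica's threshold: (24−14)/(24−8) = 5/8.
9/22 < 5/8, so Fennica binds and β* = 5/8.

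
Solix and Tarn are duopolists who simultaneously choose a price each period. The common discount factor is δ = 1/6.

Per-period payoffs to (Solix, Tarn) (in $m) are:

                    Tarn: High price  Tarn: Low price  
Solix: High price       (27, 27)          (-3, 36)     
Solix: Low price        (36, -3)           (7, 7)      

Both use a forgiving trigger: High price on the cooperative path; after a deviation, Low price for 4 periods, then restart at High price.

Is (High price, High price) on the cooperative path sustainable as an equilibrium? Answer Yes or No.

Comparing payoff streams over the 5 periods until play realigns: cooperate → 27(1+δ+…+δ^4); deviate → 36 + 7(δ+…+δ^4).
Cooperation is sustained iff (27−7)(δ+…+δ^4) ≥ 36−27.
δ+…+δ^4 = 1/6·(1−(1/6)^4)/(1−1/6) = 0.1998, and (36−27)/(27−7) = 0.4500.
0.1998 < 0.4500, so cooperation is not sustainable.

No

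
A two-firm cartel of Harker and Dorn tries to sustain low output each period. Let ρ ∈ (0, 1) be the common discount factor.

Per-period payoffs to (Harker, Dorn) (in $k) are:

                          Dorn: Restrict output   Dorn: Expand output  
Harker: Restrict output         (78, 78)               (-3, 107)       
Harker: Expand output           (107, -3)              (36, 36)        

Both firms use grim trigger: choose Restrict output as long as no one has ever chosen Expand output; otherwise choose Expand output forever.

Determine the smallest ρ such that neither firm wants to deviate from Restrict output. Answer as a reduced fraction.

29/71

One-period gain from deviating is 107 − 78 = 29. The loss is 78 − 36 = 42 in every subsequent period, with present value 42·ρ/(1−ρ).
Deviation is unprofitable when 42·ρ/(1−ρ) ≥ 29, i.e. ρ/(1−ρ) ≥ 29/42.
Equivalently ρ ≥ 29/(29+42) = 29/71.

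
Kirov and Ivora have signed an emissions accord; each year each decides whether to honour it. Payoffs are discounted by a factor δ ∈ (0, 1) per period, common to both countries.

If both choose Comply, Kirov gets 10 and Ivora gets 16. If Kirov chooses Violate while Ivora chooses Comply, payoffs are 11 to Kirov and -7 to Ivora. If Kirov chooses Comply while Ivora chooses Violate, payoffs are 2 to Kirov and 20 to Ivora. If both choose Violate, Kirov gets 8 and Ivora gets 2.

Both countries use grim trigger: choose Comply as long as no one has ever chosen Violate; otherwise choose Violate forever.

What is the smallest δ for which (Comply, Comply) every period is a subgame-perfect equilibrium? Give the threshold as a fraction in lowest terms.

Kirov's threshold: (11−10)/(11−8) = 1/3.
Ivora's threshold: (20−16)/(20−2) = 2/9.
1/3 > 2/9, so Kirov binds and δ* = 1/3.

1/3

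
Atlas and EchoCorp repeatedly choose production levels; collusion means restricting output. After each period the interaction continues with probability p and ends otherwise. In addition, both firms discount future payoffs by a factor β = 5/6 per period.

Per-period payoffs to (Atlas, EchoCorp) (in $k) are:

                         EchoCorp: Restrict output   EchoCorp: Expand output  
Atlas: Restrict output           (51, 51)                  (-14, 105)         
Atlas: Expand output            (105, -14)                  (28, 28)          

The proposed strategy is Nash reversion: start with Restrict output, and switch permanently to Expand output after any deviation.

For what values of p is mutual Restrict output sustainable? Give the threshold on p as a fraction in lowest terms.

Expected continuation weight on next period's payoff is β·p = 5/6·p, which plays the role of the discount factor.
Cooperation requires 5/6·p ≥ (105−51)/(105−28) = 54/77, hence p ≥ 324/385.

324/385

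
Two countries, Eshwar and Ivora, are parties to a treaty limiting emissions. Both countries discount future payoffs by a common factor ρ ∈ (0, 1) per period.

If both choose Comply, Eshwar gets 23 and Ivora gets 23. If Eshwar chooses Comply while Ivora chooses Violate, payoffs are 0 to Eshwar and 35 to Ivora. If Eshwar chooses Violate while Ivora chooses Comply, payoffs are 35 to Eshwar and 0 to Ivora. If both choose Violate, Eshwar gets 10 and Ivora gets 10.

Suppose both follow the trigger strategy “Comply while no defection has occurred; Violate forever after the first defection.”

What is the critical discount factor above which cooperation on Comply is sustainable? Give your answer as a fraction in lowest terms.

Under grim trigger the critical discount factor is (T−C)/(T−P) with T = 35, C = 23, P = 10.
ρ* = (35−23)/(35−10) = 12/25.

12/25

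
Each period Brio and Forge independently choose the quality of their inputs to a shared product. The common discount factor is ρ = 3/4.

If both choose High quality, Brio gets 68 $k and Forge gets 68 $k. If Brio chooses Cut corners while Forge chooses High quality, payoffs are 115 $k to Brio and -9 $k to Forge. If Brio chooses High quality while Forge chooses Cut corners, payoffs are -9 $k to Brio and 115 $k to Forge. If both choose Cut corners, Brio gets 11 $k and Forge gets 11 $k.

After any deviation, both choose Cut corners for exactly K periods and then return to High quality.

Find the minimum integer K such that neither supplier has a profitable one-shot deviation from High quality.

2

No profitable deviation requires (68−11)(ρ+…+ρ^K) ≥ 115−68, i.e. ρ+…+ρ^K ≥ 47/57 ≈ 0.8246.
With ρ = 3/4, the partial sums are K=1: 0.7500, K=2: 1.3125.
K = 2 is the first length at which the sum reaches 0.8246.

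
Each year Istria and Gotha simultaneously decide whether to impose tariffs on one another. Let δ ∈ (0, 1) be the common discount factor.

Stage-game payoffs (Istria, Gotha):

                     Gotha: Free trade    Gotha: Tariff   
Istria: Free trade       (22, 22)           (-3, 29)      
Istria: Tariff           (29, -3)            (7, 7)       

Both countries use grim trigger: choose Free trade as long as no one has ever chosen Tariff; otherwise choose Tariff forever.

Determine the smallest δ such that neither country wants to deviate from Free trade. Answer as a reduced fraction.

Under grim trigger the critical discount factor is (T−C)/(T−P) with T = 29, C = 22, P = 7.
δ* = (29−22)/(29−7) = 7/22.

7/22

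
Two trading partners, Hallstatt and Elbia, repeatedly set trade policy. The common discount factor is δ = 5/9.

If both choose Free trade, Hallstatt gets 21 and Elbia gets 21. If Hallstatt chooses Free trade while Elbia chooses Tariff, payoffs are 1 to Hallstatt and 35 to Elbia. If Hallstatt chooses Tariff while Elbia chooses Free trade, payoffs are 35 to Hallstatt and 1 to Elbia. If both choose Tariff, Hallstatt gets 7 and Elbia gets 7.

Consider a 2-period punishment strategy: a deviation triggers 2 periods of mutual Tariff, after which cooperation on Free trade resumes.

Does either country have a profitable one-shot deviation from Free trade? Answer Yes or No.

Yes

A one-shot deviation gives 35 now, then 7 for 2 periods, then back to 21.
Gain from deviating: (35−21) today; loss: (21−7) in each of the next 2 periods.
No-deviation condition: (21−7)(δ+…+δ^2) ≥ 35−21, i.e. δ+…+δ^2 ≥ 1.
At δ = 5/9: δ+…+δ^2 = 0.8642 < 1.0000.
So cooperation is not sustainable.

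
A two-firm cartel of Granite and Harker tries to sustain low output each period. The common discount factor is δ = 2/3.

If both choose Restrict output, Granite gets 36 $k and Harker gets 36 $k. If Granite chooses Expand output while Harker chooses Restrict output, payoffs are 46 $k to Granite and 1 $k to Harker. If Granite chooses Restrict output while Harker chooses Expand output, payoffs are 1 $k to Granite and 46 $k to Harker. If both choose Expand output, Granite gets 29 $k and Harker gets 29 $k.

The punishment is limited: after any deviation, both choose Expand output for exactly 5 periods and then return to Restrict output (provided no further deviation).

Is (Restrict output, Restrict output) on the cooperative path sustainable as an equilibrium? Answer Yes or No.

A one-shot deviation gives 46 now, then 29 for 5 periods, then back to 36.
Gain from deviating: (46−36) today; loss: (36−29) in each of the next 5 periods.
No-deviation condition: (36−29)(δ+…+δ^5) ≥ 46−36, i.e. δ+…+δ^5 ≥ 10/7.
At δ = 2/3: δ+…+δ^5 = 1.7366 ≥ 1.4286.
So cooperation is sustainable.

Yes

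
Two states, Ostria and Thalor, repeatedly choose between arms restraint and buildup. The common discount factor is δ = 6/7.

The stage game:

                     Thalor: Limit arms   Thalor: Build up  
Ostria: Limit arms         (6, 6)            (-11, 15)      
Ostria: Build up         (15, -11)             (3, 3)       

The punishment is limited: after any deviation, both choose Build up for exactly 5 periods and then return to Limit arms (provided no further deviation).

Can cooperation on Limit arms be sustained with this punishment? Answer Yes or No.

Yes

A one-shot deviation gives 15 now, then 3 for 5 periods, then back to 6.
Gain from deviating: (15−6) today; loss: (6−3) in each of the next 5 periods.
No-deviation condition: (6−3)(δ+…+δ^5) ≥ 15−6, i.e. δ+…+δ^5 ≥ 3.
At δ = 6/7: δ+…+δ^5 = 3.2240 ≥ 3.0000.
So cooperation is sustainable.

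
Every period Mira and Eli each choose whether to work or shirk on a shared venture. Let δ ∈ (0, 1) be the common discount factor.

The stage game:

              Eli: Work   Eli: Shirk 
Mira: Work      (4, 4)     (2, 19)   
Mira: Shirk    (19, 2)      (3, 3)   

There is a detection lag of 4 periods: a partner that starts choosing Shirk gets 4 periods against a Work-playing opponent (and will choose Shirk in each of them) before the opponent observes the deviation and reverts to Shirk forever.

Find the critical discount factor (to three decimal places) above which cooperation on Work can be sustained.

A deviator earns 19 for 4 periods, then 3 forever; cooperating earns 4 forever. Multiplying the IC by (1−δ):
4 ≥ 19(1−δ^4) + 3δ^4, so 16·δ^4 ≥ 15 and δ^4 ≥ 15/16.
δ ≥ (15/16)^(1/4) ≈ 0.984.

0.984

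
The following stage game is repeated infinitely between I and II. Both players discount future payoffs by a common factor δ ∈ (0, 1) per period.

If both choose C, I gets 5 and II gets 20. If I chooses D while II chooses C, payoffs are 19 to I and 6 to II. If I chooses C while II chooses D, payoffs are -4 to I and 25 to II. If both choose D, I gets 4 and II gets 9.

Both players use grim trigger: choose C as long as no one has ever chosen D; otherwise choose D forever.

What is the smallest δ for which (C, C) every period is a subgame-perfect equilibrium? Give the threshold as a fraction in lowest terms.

14/15

For I: deviation gain 19−5 = 14, per-period punishment loss 5−4 = 1. IC gives δ ≥ 14/15.
For II: gain 5, loss 11 per period, so δ ≥ 5/16.
The tighter constraint is I's, so cooperation needs δ ≥ 14/15.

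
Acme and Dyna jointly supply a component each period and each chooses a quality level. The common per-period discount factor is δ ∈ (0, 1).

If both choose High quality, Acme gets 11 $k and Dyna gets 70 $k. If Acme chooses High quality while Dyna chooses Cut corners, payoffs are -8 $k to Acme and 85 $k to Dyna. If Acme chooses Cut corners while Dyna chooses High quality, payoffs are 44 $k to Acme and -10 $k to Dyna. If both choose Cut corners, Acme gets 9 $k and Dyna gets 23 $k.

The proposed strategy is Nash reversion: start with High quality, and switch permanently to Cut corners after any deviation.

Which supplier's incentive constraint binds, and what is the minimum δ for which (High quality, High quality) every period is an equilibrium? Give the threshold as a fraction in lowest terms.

Acme; δ ≥ 33/35

For Acme: deviation gain 44−11 = 33, per-period punishment loss 11−9 = 2. IC gives δ ≥ 33/35.
For Dyna: gain 15, loss 47 per period, so δ ≥ 15/62.
The tighter constraint is Acme's, so cooperation needs δ ≥ 33/35.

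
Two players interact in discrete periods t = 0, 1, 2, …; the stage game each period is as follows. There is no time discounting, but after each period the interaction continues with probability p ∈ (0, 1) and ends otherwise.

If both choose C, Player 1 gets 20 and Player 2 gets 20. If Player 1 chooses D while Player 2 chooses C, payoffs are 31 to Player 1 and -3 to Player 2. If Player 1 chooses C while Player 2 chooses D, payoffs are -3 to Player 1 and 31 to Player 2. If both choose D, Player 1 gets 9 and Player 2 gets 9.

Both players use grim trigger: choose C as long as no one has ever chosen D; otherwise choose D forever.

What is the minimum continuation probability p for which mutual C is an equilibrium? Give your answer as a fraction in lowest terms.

With no time discounting, the continuation probability p plays the role of the discount factor.
Grim-trigger IC: 20/(1−p) ≥ 31 + 9p/(1−p) ⇒ p ≥ (31−20)/(31−9) = 1/2.

1/2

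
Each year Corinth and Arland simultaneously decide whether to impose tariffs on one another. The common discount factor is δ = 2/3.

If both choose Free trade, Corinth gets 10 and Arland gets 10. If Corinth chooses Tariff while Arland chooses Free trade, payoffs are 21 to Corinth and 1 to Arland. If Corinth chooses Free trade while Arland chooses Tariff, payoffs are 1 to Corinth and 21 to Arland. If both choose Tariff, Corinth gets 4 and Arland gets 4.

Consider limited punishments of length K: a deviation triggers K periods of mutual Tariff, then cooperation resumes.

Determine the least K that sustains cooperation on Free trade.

7

Need Σ_{k=1}^{K} δ^k ≥ (21−10)/(10−4) = 1.8333 at δ = 2/3.
At K = 6 the sum is 1.8244 < 1.8333; at K = 7 it is 1.8829 ≥ 1.8333.
So the minimum punishment length is K = 7.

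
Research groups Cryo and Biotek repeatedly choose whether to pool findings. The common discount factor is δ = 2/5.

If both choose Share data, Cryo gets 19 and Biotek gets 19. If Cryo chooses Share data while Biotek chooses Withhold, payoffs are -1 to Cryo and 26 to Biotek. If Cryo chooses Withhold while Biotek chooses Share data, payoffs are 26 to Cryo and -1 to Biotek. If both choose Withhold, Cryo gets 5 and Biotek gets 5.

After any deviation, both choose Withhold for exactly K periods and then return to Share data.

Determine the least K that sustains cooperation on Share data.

2

Need Σ_{k=1}^{K} δ^k ≥ (26−19)/(19−5) = 0.5000 at δ = 2/5.
At K = 1 the sum is 0.4000 < 0.5000; at K = 2 it is 0.5600 ≥ 0.5000.
So the minimum punishment length is K = 2.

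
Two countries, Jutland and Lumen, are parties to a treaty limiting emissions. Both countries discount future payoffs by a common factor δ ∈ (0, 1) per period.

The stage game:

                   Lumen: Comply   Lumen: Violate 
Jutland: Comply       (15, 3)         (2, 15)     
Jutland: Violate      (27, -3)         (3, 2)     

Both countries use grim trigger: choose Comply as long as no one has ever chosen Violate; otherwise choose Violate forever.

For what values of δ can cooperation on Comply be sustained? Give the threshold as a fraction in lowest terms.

12/13

For Jutland: deviation gain 27−15 = 12, per-period punishment loss 15−3 = 12. IC gives δ ≥ 12/24 = 1/2.
For Lumen: gain 12, loss 1 per period, so δ ≥ 12/13.
The tighter constraint is Lumen's, so cooperation needs δ ≥ 12/13.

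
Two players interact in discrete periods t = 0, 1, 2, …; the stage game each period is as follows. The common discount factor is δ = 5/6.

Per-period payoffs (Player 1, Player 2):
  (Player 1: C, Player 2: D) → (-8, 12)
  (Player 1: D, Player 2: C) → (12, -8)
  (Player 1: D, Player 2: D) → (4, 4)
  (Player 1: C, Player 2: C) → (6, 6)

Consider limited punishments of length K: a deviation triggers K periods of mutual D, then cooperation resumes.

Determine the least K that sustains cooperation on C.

Need Σ_{k=1}^{K} δ^k ≥ (12−6)/(6−4) = 3.0000 at δ = 5/6.
At K = 5 the sum is 2.9906 < 3.0000; at K = 6 it is 3.3255 ≥ 3.0000.
So the minimum punishment length is K = 6.

6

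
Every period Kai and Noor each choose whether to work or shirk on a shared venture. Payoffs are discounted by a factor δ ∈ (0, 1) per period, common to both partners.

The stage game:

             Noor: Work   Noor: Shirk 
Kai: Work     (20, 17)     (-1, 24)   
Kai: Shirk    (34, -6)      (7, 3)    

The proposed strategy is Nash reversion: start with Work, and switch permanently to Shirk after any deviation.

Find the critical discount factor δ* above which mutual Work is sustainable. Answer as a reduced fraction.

14/27

Kai's threshold: (34−20)/(34−7) = 14/27.
Noor's threshold: (24−17)/(24−3) = 1/3.
14/27 > 1/3, so Kai binds and δ* = 14/27.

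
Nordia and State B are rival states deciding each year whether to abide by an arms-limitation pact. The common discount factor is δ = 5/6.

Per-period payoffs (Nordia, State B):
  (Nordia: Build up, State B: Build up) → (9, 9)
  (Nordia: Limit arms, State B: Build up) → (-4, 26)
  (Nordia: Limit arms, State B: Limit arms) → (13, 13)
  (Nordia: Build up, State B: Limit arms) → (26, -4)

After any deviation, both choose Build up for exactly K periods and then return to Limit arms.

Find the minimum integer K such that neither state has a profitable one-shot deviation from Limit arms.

6

No profitable deviation requires (13−9)(δ+…+δ^K) ≥ 26−13, i.e. δ+…+δ^K ≥ 13/4 ≈ 3.2500.
With δ = 5/6, the partial sums are K=1: 0.8333, K=2: 1.5278, K=3: 2.1065, K=4: 2.5887, K=5: 2.9906, K=6: 3.3255.
K = 6 is the first length at which the sum reaches 3.2500.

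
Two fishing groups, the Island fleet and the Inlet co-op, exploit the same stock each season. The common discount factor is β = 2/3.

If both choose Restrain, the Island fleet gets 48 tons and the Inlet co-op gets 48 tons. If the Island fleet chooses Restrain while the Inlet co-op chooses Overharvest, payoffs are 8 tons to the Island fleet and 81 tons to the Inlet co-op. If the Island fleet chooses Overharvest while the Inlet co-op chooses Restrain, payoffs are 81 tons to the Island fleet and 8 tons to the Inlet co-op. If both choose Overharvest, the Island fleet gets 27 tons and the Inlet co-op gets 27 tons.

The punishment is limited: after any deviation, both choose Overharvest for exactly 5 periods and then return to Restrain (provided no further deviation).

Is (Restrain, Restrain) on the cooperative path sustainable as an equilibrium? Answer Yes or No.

A one-shot deviation gives 81 now, then 27 for 5 periods, then back to 48.
Gain from deviating: (81−48) today; loss: (48−27) in each of the next 5 periods.
No-deviation condition: (48−27)(β+…+β^5) ≥ 81−48, i.e. β+…+β^5 ≥ 11/7.
At β = 2/3: β+…+β^5 = 1.7366 ≥ 1.5714.
So cooperation is sustainable.

Yes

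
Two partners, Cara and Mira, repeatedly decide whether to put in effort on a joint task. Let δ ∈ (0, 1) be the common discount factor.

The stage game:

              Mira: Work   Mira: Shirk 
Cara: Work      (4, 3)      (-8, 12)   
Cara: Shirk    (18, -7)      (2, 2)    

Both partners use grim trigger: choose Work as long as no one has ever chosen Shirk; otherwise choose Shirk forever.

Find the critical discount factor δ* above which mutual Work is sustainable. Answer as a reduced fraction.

9/10

Cara: cooperation gives 4 each period; deviation gives 18 once then 2 forever.
  4/(1−δ) ≥ 18 + 2δ/(1−δ) ⇒ δ ≥ 14/16 = 7/8.
Mira: cooperation gives 3 each period; deviation gives 12 once then 2 forever.
  δ ≥ 9/10.
Both must hold, so the binding constraint is Mira's: δ ≥ 9/10.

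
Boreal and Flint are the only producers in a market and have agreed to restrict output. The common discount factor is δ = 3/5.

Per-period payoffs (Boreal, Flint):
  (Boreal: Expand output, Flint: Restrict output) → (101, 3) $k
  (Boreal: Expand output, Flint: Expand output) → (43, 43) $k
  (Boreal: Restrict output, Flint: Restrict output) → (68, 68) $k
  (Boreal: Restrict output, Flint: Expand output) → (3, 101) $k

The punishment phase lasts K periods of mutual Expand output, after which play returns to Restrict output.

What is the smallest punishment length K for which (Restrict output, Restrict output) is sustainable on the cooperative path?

5

Need Σ_{k=1}^{K} δ^k ≥ (101−68)/(68−43) = 1.3200 at δ = 3/5.
At K = 4 the sum is 1.3056 < 1.3200; at K = 5 it is 1.3834 ≥ 1.3200.
So the minimum punishment length is K = 5.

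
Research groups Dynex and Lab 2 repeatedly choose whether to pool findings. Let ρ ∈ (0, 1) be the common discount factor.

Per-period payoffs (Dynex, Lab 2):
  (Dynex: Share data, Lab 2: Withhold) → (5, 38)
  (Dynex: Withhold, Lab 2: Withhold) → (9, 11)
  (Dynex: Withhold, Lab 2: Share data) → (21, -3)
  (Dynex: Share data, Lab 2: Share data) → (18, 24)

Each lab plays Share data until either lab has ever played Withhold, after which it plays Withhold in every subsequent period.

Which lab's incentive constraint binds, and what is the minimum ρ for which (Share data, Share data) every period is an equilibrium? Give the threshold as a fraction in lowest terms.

Lab 2; ρ ≥ 14/27

Dynex: cooperation gives 18 each period; deviation gives 21 once then 9 forever.
  18/(1−ρ) ≥ 21 + 9ρ/(1−ρ) ⇒ ρ ≥ 3/12 = 1/4.
Lab 2: cooperation gives 24 each period; deviation gives 38 once then 11 forever.
  ρ ≥ 14/27.
Both must hold, so the binding constraint is Lab 2's: ρ ≥ 14/27.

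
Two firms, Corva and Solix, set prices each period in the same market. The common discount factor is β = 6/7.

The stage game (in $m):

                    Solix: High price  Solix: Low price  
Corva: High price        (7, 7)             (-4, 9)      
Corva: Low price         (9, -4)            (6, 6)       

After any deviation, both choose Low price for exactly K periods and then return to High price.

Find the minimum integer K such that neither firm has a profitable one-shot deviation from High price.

3

IC: β(1−β^K)/(1−β) ≥ (9−7)/(7−6) = 2.
With β = 6/7: need 1 − β^K ≥ 2·(1−6/7)/(6/7), i.e. β^K ≤ 0.6667.
Since (6/7)^2 = 0.7347 and (6/7)^3 = 0.6297, the smallest such K is 3.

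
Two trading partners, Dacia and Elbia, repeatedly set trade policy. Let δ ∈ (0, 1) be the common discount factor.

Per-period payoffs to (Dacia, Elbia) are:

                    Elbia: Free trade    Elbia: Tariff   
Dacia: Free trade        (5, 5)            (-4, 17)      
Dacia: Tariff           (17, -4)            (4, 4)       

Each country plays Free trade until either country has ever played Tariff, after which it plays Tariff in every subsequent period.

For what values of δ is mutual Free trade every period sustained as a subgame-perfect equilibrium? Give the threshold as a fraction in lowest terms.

12/13

Under grim trigger the critical discount factor is (T−C)/(T−P) with T = 17, C = 5, P = 4.
δ* = (17−5)/(17−4) = 12/13.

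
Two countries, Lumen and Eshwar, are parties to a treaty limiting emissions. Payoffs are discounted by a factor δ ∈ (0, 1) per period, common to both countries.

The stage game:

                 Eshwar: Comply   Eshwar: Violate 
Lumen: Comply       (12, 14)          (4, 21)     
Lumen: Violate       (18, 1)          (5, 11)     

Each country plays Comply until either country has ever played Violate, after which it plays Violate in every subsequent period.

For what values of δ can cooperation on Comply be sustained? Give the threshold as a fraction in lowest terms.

7/10

For Lumen: deviation gain 18−12 = 6, per-period punishment loss 12−5 = 7. IC gives δ ≥ 6/13.
For Eshwar: gain 7, loss 3 per period, so δ ≥ 7/10.
The tighter constraint is Eshwar's, so cooperation needs δ ≥ 7/10.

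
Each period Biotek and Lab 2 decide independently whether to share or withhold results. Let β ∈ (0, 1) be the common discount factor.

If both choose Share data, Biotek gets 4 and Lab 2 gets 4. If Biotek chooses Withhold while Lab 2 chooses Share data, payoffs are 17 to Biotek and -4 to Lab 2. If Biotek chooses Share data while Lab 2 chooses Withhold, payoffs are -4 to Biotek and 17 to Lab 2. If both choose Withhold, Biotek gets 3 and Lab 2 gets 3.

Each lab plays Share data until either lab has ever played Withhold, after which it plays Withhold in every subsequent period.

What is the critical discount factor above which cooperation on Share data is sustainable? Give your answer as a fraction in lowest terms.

Cooperation forever yields 4 each period: 4/(1−β).
Deviating yields 17 once, then 3 forever: 17 + 3β/(1−β).
No profitable deviation requires 4/(1−β) ≥ 17 + 3β/(1−β).
Multiplying by (1−β): 4 ≥ 17(1−β) + 3β = 17 − 14β.
So 14β ≥ 13, i.e. β ≥ 13/14.

13/14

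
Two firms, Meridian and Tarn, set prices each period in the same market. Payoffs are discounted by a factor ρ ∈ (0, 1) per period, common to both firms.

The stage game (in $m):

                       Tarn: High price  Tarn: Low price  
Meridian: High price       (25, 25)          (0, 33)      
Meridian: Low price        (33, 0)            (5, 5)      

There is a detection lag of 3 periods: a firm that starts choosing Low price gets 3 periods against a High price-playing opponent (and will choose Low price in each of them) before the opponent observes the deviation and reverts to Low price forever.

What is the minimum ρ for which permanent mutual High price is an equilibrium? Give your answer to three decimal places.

The best deviation is to choose Low price for all 3 undetected periods, earning 33 each, then 5 forever once detected.
Deviation value: 33(1−ρ^3)/(1−ρ) + 5ρ^3/(1−ρ); cooperation value: 25/(1−ρ).
IC: 25 ≥ 33(1−ρ^3) + 5ρ^3 = 33 − 28ρ^3.
So ρ^3 ≥ 8/28 = 2/7, giving ρ ≥ (2/7)^(1/3) ≈ 0.659.

0.659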